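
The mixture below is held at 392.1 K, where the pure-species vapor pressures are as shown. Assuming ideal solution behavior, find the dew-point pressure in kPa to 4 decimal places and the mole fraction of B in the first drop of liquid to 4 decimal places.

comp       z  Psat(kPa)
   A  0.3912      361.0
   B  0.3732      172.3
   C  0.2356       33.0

Pdew = 96.2553 kPa, x_B = 0.2085

At the dew point ψ → 1, so Σzᵢ/Kᵢ = 1 with Kᵢ = Pᵢˢᵃᵗ/P ⇒ 1/P = Σzᵢ/Pᵢˢᵃᵗ.
1/P = 0.3912/361.0 + 0.3732/172.3 + 0.2356/33.0 = 0.0103890 ⇒ P = 96.2553 kPa
xᵢ = zᵢP/Pᵢˢᵃᵗ ⇒ x_B = 0.3732·96.2553/172.3 = 0.2085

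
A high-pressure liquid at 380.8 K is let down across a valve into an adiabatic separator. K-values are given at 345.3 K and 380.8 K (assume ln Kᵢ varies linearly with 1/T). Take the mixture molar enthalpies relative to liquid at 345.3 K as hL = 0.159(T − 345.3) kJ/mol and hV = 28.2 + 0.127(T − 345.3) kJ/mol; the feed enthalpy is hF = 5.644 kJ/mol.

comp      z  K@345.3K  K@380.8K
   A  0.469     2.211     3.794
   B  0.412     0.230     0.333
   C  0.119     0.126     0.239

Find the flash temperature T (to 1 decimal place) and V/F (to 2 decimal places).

Adiabatic flash: solve Rachford–Rice at each trial T, then check hF = ψ·hV(T) + (1−ψ)·hL(T).
  T = 345.3 K: K = (2.211, 0.230, 0.126), RR gives ψ = 0.152, H_out = 4.300 kJ/mol
  T = 380.8 K: K = (3.794, 0.333, 0.239), RR gives ψ = 0.490, H_out = 18.917 kJ/mol
  T = 363.1 K: K = (2.937, 0.279, 0.176), RR gives ψ = 0.356, H_out = 12.660 kJ/mol
  T = 354.2 K: K = (2.557, 0.254, 0.150), RR gives ψ = 0.268, H_out = 8.902 kJ/mol
  T = 349.8 K: K = (2.382, 0.242, 0.138), RR gives ψ = 0.216, H_out = 6.766 kJ/mol
  T = 347.6 K: K = (2.297, 0.236, 0.132), RR gives ψ = 0.186, H_out = 5.601 kJ/mol
Linear interpolation between T = 347.6 (H_out = 5.601) and T = 349.8 (H_out = 6.766) on hF = 5.644 gives T ≈ 347.7 K, at which ψ = 0.19.

T = 347.7 K, V/F = 0.19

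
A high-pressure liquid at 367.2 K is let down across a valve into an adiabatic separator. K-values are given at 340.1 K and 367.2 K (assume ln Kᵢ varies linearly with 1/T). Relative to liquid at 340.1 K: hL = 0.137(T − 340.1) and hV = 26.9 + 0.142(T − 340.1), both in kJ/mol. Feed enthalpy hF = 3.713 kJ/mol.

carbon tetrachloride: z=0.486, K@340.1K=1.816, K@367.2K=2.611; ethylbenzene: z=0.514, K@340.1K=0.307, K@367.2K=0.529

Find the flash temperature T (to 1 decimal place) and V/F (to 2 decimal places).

Adiabatic flash: solve Rachford–Rice at each trial T, then check hF = ψ·hV(T) + (1−ψ)·hL(T).
  T = 340.1 K: K = (1.816, 0.307), RR gives ψ = 0.071, H_out = 1.921 kJ/mol
  T = 367.2 K: K = (2.611, 0.529), RR gives ψ = 0.713, H_out = 22.983 kJ/mol
  T = 353.6 K: K = (2.191, 0.407), RR gives ψ = 0.388, H_out = 12.308 kJ/mol
  T = 346.9 K: K = (2.000, 0.355), RR gives ψ = 0.239, H_out = 7.372 kJ/mol
  T = 343.5 K: K = (1.907, 0.330), RR gives ψ = 0.159, H_out = 4.737 kJ/mol
  T = 341.8 K: K = (1.861, 0.318), RR gives ψ = 0.116, H_out = 3.357 kJ/mol
Linear interpolation between T = 341.8 (H_out = 3.357) and T = 343.5 (H_out = 4.737) on hF = 3.713 gives T ≈ 342.2 K, at which ψ = 0.13.

T = 342.2 K, V/F = 0.13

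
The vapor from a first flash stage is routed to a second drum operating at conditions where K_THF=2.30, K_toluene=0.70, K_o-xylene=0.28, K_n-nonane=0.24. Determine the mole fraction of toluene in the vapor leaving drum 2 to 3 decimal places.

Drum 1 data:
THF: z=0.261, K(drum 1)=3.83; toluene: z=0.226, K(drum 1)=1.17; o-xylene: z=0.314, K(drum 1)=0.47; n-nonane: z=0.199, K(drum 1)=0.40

Drum 1:
Material balance + equilibrium reduce to Σ zᵢ(Kᵢ−1)/(1+ψ₁(Kᵢ−1)) = 0.
g(0) = ΣzᵢKᵢ − 1 = 0.491 and g(1) = 1 − Σzᵢ/Kᵢ = -0.427, so a root lies in (0, 1).
Newton–Raphson from ψ₁ = 0.5:
  ψ₁ = 0.500: g = -0.0557, g' = -0.673 → ψ₁ = 0.417
  ψ₁ = 0.417: g = 0.0016, g' = -0.718 → ψ₁ = 0.420
Converged at ψ₁ = 0.420.
Drum-1 compositions:
  THF: x = 0.119, y = 0.457
  toluene: x = 0.211, y = 0.247
  o-xylene: x = 0.404, y = 0.190
  n-nonane: x = 0.266, y = 0.106
Drum-2 feed = drum-1 vapor: z₂ = (0.4570, 0.2468, 0.1898, 0.1064).
Drum 2:
Newton iteration, ψ₂⁰ = 0.49:
  ψ₂ = 0.490: g = -0.0638, g' = -0.710 → ψ₂ = 0.400
  ψ₂ = 0.400: g = -0.0014, g' = -0.684 → ψ₂ = 0.398
Converged at ψ₂ = 0.398.
  THF: x = 0.301, y = 0.693
  toluene: x = 0.280, y = 0.196
  o-xylene: x = 0.266, y = 0.074
  n-nonane: x = 0.153, y = 0.037

y_toluene (drum 2) = 0.196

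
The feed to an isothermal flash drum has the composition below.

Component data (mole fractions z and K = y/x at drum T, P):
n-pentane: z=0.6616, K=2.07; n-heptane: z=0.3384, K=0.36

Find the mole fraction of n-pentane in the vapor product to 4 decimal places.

Material balance + equilibrium reduce to Σ zᵢ(Kᵢ−1)/(1+β(Kᵢ−1)) = 0.
Check two-phase: ΣzᵢKᵢ = 1.4913 > 1 and Σzᵢ/Kᵢ = 1.2596 > 1, so g(0) = 0.4913 > 0 and g(1) = -0.2596 < 0.
Newton–Raphson from β = 0.5:
  β = 0.5000: g = 0.14269, g' = -0.6212 → β = 0.7297
  β = 0.7297: g = -0.00880, g' = -0.7268 → β = 0.7176
  β = 0.7176: g = -0.00006, g' = -0.7164 → β = 0.7175
Converged at β = 0.7175.
Compositions from xᵢ = zᵢ/(1+β(Kᵢ−1)), yᵢ = Kᵢxᵢ:
  n-pentane: x = 0.3743, y = 0.7747
  n-heptane: x = 0.6257, y = 0.2253

y_n-pentane = 0.7747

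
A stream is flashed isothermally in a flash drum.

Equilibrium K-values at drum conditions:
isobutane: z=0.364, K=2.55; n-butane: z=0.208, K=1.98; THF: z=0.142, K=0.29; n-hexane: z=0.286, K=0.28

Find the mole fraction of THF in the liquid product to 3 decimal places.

Rachford–Rice: g(β) = Σ zᵢ(Kᵢ−1)/(1+β(Kᵢ−1)) = 0.
Feasibility: ΣzᵢKᵢ = 1.461, Σzᵢ/Kᵢ = 1.759 — both > 1, two phases present.
Iterate (Newton) starting at β = 0.5:
  β = 0.500: g = -0.0234, g' = -0.902 → β = 0.474
Converged at β = 0.474.
Compositions from xᵢ = zᵢ/(1+β(Kᵢ−1)), yᵢ = Kᵢxᵢ:
  isobutane: x = 0.210, y = 0.535
  n-butane: x = 0.142, y = 0.281
  THF: x = 0.214, y = 0.062
  n-hexane: x = 0.434, y = 0.122

x_THF = 0.214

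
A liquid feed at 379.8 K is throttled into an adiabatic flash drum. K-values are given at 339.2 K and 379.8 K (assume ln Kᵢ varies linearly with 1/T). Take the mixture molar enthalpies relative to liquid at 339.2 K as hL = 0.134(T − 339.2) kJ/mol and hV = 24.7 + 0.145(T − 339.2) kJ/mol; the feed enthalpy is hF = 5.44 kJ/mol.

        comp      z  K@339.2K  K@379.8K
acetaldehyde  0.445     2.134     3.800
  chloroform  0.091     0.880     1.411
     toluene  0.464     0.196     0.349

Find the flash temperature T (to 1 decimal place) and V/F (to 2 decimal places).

T = 342.6 K, V/F = 0.20

Adiabatic flash: solve Rachford–Rice at each trial T, then check hF = ψ·hV(T) + (1−ψ)·hL(T).
  T = 339.2 K: K = (2.134, 0.880, 0.196), RR gives ψ = 0.145, H_out = 3.581 kJ/mol
  T = 379.8 K: K = (3.800, 1.411, 0.349), RR gives ψ = 0.599, H_out = 20.510 kJ/mol
  T = 359.5 K: K = (2.894, 1.129, 0.266), RR gives ψ = 0.408, H_out = 12.897 kJ/mol
  T = 349.4 K: K = (2.498, 1.001, 0.229), RR gives ψ = 0.295, H_out = 8.679 kJ/mol
  T = 344.3 K: K = (2.312, 0.939, 0.212), RR gives ψ = 0.226, H_out = 6.278 kJ/mol
  T = 341.8 K: K = (2.223, 0.910, 0.204), RR gives ψ = 0.188, H_out = 5.000 kJ/mol
  T = 343.1 K: K = (2.269, 0.925, 0.208), RR gives ψ = 0.208, H_out = 5.674 kJ/mol
Linear interpolation between T = 341.8 (H_out = 5.000) and T = 343.1 (H_out = 5.674) on hF = 5.44 gives T ≈ 342.6 K, at which ψ = 0.20.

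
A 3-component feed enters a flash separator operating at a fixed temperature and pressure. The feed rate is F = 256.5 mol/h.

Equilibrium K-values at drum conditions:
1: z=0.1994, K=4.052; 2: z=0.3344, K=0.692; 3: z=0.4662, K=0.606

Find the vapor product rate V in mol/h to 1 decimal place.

Rachford–Rice: g(ψ) = Σ zᵢ(Kᵢ−1)/(1+ψ(Kᵢ−1)) = 0.
Check two-phase: ΣzᵢKᵢ = 1.3219 > 1 and Σzᵢ/Kᵢ = 1.3018 > 1, so g(0) = 0.3219 > 0 and g(1) = -0.3018 < 0.
Newton–Raphson from ψ = 0.66:
  ψ = 0.6600: g = -0.17561, g' = -0.3866 → ψ = 0.2057
  ψ = 0.2057: g = 0.06401, g' = -0.8228 → ψ = 0.2835
  ψ = 0.2835: g = 0.00664, g' = -0.6637 → ψ = 0.2935
  ψ = 0.2935: g = 0.00008, g' = -0.6477 → ψ = 0.2936
Converged at ψ = 0.2936.
Then V = ψ·F = 0.2936·256.5 = 75.3 mol/h and L = F − V = 181.2 mol/h.

V = 75.3 mol/h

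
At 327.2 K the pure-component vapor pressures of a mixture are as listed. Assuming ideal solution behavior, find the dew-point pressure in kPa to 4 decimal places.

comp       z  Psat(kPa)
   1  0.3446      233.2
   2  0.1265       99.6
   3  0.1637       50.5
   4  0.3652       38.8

At the dew point ψ → 1, so Σzᵢ/Kᵢ = 1 with Kᵢ = Pᵢˢᵃᵗ/P ⇒ 1/P = Σzᵢ/Pᵢˢᵃᵗ.
1/P = 0.3446/233.2 + 0.1265/99.6 + 0.1637/50.5 + 0.3652/38.8 = 0.0154017 ⇒ P = 64.9277 kPa

Pdew = 64.9277 kPa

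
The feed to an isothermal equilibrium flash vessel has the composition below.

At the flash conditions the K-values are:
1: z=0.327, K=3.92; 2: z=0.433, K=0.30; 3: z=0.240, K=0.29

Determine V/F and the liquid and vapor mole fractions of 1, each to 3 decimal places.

V/F = 0.234, x_1 = 0.194, y_1 = 0.761

Material balance + equilibrium reduce to Σ zᵢ(Kᵢ−1)/(1+V/F(Kᵢ−1)) = 0.
Feasibility: ΣzᵢKᵢ = 1.481, Σzᵢ/Kᵢ = 2.354 — both > 1, two phases present.
Newton–Raphson from V/F = 0.5:
  V/F = 0.500: g = -0.3423, g' = -1.254 → V/F = 0.227
  V/F = 0.227: g = 0.0108, g' = -1.480 → V/F = 0.234
Converged at V/F = 0.234.
Compositions from xᵢ = zᵢ/(1+V/F(Kᵢ−1)), yᵢ = Kᵢxᵢ:
  1: x = 0.194, y = 0.761
  2: x = 0.518, y = 0.155
  3: x = 0.288, y = 0.083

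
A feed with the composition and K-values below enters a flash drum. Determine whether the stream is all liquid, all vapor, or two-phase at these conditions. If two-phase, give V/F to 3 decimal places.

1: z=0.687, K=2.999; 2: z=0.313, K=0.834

ΣzᵢKᵢ = 2.321; Σzᵢ/Kᵢ = 0.604.
Since Σzᵢ/Kᵢ < 1 the mixture is above its dew point — single vapor phase.

all vapor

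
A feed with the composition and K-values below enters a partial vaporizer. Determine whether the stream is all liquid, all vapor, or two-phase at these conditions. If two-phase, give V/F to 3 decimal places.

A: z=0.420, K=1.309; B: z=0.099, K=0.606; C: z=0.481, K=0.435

all liquid

ΣzᵢKᵢ = 0.819; Σzᵢ/Kᵢ = 1.590.
Since ΣzᵢKᵢ < 1 the mixture is below its bubble point — single liquid phase.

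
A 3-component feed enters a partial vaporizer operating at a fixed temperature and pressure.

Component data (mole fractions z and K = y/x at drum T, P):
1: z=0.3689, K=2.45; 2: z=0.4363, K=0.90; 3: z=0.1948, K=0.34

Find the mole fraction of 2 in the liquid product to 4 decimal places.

x_2 = 0.4670

Material balance + equilibrium reduce to Σ zᵢ(Kᵢ−1)/(1+β(Kᵢ−1)) = 0.
Check two-phase: ΣzᵢKᵢ = 1.3627 > 1 and Σzᵢ/Kᵢ = 1.2083 > 1, so g(0) = 0.3627 > 0 and g(1) = -0.2083 < 0.
Newton iteration, β⁰ = 0.5:
  β = 0.5000: g = 0.07227, g' = -0.4545 → β = 0.6590
  β = 0.6590: g = -0.00071, g' = -0.4736 → β = 0.6575
Converged at β = 0.6575.
Compositions from xᵢ = zᵢ/(1+β(Kᵢ−1)), yᵢ = Kᵢxᵢ:
  1: x = 0.1889, y = 0.4627
  2: x = 0.4670, y = 0.4203
  3: x = 0.3441, y = 0.1170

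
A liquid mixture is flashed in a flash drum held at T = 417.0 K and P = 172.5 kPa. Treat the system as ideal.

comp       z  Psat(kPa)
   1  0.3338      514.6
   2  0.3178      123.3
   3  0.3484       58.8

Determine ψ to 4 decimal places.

Raoult's law: Kᵢ = Pᵢˢᵃᵗ/P = Pᵢˢᵃᵗ/172.5.
  K_1 = 514.6/172.5 = 2.983188, K_2 = 123.3/172.5 = 0.714783, K_3 = 58.8/172.5 = 0.340870
Let ψ = V/F and solve Σ zᵢ(Kᵢ−1)/(1+ψ(Kᵢ−1)) = 0.
g(0) = ΣzᵢKᵢ − 1 = 0.3417 and g(1) = 1 − Σzᵢ/Kᵢ = -0.5786, so a root lies in (0, 1).
Newton–Raphson from ψ = 0.33:
  ψ = 0.3300: g = 0.00659, g' = -0.7583 → ψ = 0.3387
Converged at ψ = 0.3387.

ψ = 0.3387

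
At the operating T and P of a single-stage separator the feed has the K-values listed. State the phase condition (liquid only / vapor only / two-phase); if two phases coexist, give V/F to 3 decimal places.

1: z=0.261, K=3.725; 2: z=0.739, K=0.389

two-phase, V/F = 0.156

ΣzᵢKᵢ = 1.260; Σzᵢ/Kᵢ = 1.970.
Both exceed 1, so a two-phase solution exists.
Material balance + equilibrium reduce to Σ zᵢ(Kᵢ−1)/(1+ψ(Kᵢ−1)) = 0.
Newton–Raphson from ψ = 0.6:
  ψ = 0.600: g = -0.4430, g' = -0.967 → ψ = 0.142
  ψ = 0.142: g = 0.0186, g' = -1.339 → ψ = 0.156
Converged at ψ = 0.156.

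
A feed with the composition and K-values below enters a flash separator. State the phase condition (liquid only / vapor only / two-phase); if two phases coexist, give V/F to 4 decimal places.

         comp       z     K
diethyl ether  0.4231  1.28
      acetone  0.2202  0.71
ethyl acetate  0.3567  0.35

ΣzᵢKᵢ = 0.8228; Σzᵢ/Kᵢ = 1.6598.
Since ΣzᵢKᵢ < 1 the mixture is below its bubble point — single liquid phase.

liquid only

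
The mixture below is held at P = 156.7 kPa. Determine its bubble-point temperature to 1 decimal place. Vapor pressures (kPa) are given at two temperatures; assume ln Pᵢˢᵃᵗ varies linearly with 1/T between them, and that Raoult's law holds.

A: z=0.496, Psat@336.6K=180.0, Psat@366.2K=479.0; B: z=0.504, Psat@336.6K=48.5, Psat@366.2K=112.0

Bubble-point temperature: ΣzᵢPᵢˢᵃᵗ(T) = P. Interpolate ln Pᵢˢᵃᵗ = aᵢ + bᵢ/T.
  T = 336.6 K: ΣzᵢPᵢˢᵃᵗ = 113.72 kPa
  T = 366.2 K: ΣzᵢPᵢˢᵃᵗ = 294.03 kPa
  T = 351.4 K: ΣzᵢPᵢˢᵃᵗ = 186.48 kPa
  T = 344.0 K: ΣzᵢPᵢˢᵃᵗ = 146.39 kPa
  T = 347.7 K: ΣzᵢPᵢˢᵃᵗ = 165.43 kPa
  T = 345.9 K: ΣzᵢPᵢˢᵃᵗ = 155.93 kPa
Interpolating between 345.9 K and 347.7 K gives T ≈ 346.0 K.

T = 346.0 K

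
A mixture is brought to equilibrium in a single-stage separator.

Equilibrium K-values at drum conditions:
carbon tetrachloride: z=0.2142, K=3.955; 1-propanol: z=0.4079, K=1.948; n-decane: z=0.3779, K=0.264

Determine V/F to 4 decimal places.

Rachford–Rice: g(V/F) = Σ zᵢ(Kᵢ−1)/(1+V/F(Kᵢ−1)) = 0.
g(0) = ΣzᵢKᵢ − 1 = 0.7415 and g(1) = 1 − Σzᵢ/Kᵢ = -0.6950, so a root lies in (0, 1).
Iterate (Newton) starting at V/F = 0.64:
  V/F = 0.6400: g = -0.06622, g' = -1.0974 → V/F = 0.5797
  V/F = 0.5797: g = -0.00222, g' = -1.0295 → V/F = 0.5775
Converged at V/F = 0.5775.

V/F = 0.5775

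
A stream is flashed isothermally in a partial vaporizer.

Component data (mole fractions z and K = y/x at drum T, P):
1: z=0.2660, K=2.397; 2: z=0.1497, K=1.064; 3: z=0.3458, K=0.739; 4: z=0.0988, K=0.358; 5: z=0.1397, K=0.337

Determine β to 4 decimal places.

β = 0.2537

Let β = V/F and solve Σ zᵢ(Kᵢ−1)/(1+β(Kᵢ−1)) = 0.
g(0) = ΣzᵢKᵢ − 1 = 0.1349 and g(1) = 1 − Σzᵢ/Kᵢ = -0.4101, so a root lies in (0, 1).
Newton iteration, β⁰ = 0.39:
  β = 0.3900: g = -0.06013, g' = -0.4315 → β = 0.2507
  β = 0.2507: g = 0.00141, g' = -0.4585 → β = 0.2537
Converged at β = 0.2537.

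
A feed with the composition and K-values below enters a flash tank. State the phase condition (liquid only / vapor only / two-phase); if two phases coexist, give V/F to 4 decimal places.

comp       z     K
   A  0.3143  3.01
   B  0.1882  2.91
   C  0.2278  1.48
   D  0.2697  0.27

two-phase, V/F = 0.7914

ΣzᵢKᵢ = 1.9037; Σzᵢ/Kᵢ = 1.3219.
Both exceed 1, so a two-phase solution exists.
Iterate (Newton) starting at ψ = 0.5:
  ψ = 0.5000: g = 0.27708, g' = -0.8861 → ψ = 0.8127
  ψ = 0.8127: g = -0.02469, g' = -1.1845 → ψ = 0.7919
  ψ = 0.7919: g = -0.00055, g' = -1.1327 → ψ = 0.7914
Converged at ψ = 0.7914.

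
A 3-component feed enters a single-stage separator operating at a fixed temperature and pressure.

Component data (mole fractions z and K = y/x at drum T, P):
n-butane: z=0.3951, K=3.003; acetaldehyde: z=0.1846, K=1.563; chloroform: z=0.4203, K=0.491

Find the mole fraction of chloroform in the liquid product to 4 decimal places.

Material balance + equilibrium reduce to Σ zᵢ(Kᵢ−1)/(1+V/F(Kᵢ−1)) = 0.
g(0) = ΣzᵢKᵢ − 1 = 0.6814 and g(1) = 1 − Σzᵢ/Kᵢ = -0.1057, so a root lies in (0, 1).
Newton–Raphson from V/F = 0.5:
  V/F = 0.5000: g = 0.18953, g' = -0.6273 → V/F = 0.8022
  V/F = 0.8022: g = 0.01363, g' = -0.5721 → V/F = 0.8260
  V/F = 0.8260: g = -0.00005, g' = -0.5764 → V/F = 0.8259
Converged at V/F = 0.8259.
Compositions from xᵢ = zᵢ/(1+V/F(Kᵢ−1)), yᵢ = Kᵢxᵢ:
  n-butane: x = 0.1489, y = 0.4470
  acetaldehyde: x = 0.1260, y = 0.1970
  chloroform: x = 0.7251, y = 0.3560

x_chloroform = 0.7251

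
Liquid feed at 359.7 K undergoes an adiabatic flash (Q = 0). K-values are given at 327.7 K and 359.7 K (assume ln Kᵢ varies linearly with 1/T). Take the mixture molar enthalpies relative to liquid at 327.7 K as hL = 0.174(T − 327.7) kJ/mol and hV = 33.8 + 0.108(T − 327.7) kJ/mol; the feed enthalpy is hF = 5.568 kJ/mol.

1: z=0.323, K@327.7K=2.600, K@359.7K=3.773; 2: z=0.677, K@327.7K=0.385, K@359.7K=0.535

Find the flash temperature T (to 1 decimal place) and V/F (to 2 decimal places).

Adiabatic flash: solve Rachford–Rice at each trial T, then check hF = ψ·hV(T) + (1−ψ)·hL(T).
  T = 327.7 K: K = (2.600, 0.385), RR gives ψ = 0.102, H_out = 3.450 kJ/mol
  T = 359.7 K: K = (3.773, 0.535), RR gives ψ = 0.450, H_out = 19.843 kJ/mol
  T = 343.7 K: K = (3.159, 0.457), RR gives ψ = 0.282, H_out = 12.008 kJ/mol
  T = 335.7 K: K = (2.873, 0.420), RR gives ψ = 0.196, H_out = 7.908 kJ/mol
  T = 331.7 K: K = (2.735, 0.403), RR gives ψ = 0.150, H_out = 5.738 kJ/mol
  T = 329.7 K: K = (2.667, 0.394), RR gives ψ = 0.127, H_out = 4.611 kJ/mol
Linear interpolation between T = 329.7 (H_out = 4.611) and T = 331.7 (H_out = 5.738) on hF = 5.568 gives T ≈ 331.4 K, at which ψ = 0.15.

T = 331.4 K, V/F = 0.15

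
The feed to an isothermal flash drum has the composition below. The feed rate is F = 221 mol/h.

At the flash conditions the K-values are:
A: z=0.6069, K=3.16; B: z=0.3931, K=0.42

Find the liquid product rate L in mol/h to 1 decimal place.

L = 30.0 mol/h

Material balance + equilibrium reduce to Σ zᵢ(Kᵢ−1)/(1+β(Kᵢ−1)) = 0.
Check two-phase: ΣzᵢKᵢ = 2.0829 > 1 and Σzᵢ/Kᵢ = 1.1280 > 1, so g(0) = 1.0829 > 0 and g(1) = -0.1280 < 0.
Newton iteration, β⁰ = 0.63:
  β = 0.6300: g = 0.19600, g' = -0.8364 → β = 0.8643
  β = 0.8643: g = 0.00005, g' = -0.8762 → β = 0.8644
Converged at β = 0.8644.
Then V = β·F = 0.8644·221 = 191.0 mol/h and L = F − V = 30.0 mol/h.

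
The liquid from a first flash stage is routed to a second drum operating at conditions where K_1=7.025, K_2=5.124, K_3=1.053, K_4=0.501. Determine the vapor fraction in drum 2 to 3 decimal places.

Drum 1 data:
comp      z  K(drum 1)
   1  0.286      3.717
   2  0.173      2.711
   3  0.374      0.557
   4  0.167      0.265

Drum 1:
Rachford–Rice: g(ψ₁) = Σ zᵢ(Kᵢ−1)/(1+ψ₁(Kᵢ−1)) = 0.
Feasibility: ΣzᵢKᵢ = 1.785, Σzᵢ/Kᵢ = 1.442 — both > 1, two phases present.
Newton–Raphson from ψ₁ = 0.39:
  ψ₁ = 0.390: g = 0.1825, g' = -0.964 → ψ₁ = 0.579
  ψ₁ = 0.579: g = 0.0140, g' = -0.853 → ψ₁ = 0.596
Converged at ψ₁ = 0.596.
Drum-1 compositions:
  1: x = 0.109, y = 0.406
  2: x = 0.086, y = 0.232
  3: x = 0.508, y = 0.283
  4: x = 0.297, y = 0.079
Drum-2 feed = drum-1 liquid: z₂ = (0.1092, 0.0857, 0.5081, 0.2970).
Drum 2:
Newton iteration, ψ₂⁰ = 0.5:
  ψ₂ = 0.500: g = 0.1082, g' = -0.534 → ψ₂ = 0.702
  ψ₂ = 0.702: g = 0.0142, g' = -0.417 → ψ₂ = 0.736
  ψ₂ = 0.736: g = 0.0001, g' = -0.410 → ψ₂ = 0.737
Converged at ψ₂ = 0.737.
  1: x = 0.020, y = 0.141
  2: x = 0.021, y = 0.109
  3: x = 0.489, y = 0.515
  4: x = 0.470, y = 0.235

V/F (drum 2) = 0.737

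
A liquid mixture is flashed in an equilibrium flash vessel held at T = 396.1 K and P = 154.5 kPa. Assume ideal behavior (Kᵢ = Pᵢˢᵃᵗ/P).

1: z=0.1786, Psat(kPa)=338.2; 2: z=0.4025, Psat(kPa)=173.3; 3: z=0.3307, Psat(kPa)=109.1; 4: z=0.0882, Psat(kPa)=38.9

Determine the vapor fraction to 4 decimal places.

Raoult's law: Kᵢ = Pᵢˢᵃᵗ/P = Pᵢˢᵃᵗ/154.5.
  K_1 = 338.2/154.5 = 2.188997, K_2 = 173.3/154.5 = 1.121683, K_3 = 109.1/154.5 = 0.706149, K_4 = 38.9/154.5 = 0.251780
Newton iteration, ψ⁰ = 0.5:
  ψ = 0.5000: g = -0.04000, g' = -0.2699 → ψ = 0.3518
  ψ = 0.3518: g = -0.00125, g' = -0.2575 → ψ = 0.3469
Converged at ψ = 0.3469.

ψ = 0.3469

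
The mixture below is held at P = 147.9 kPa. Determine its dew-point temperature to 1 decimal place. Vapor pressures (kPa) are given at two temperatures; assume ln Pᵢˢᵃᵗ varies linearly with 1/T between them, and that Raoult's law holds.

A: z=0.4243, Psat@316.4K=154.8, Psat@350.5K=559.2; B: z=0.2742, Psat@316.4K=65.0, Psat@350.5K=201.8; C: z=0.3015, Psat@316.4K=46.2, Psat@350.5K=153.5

Dew-point temperature: Σzᵢ·P/Pᵢˢᵃᵗ(T) = 1. Interpolate ln Pᵢˢᵃᵗ = aᵢ + bᵢ/T.
  T = 316.4 K: ΣzᵢP/Pᵢˢᵃᵗ = 1.9945
  T = 350.5 K: ΣzᵢP/Pᵢˢᵃᵗ = 0.6037
  T = 333.4 K: ΣzᵢP/Pᵢˢᵃᵗ = 1.0658
  T = 341.9 K: ΣzᵢP/Pᵢˢᵃᵗ = 0.7977
  T = 337.6 K: ΣzᵢP/Pᵢˢᵃᵗ = 0.9219
  T = 335.5 K: ΣzᵢP/Pᵢˢᵃᵗ = 0.9908
Interpolating between 333.4 K and 335.5 K gives T ≈ 335.2 K.

T = 335.2 K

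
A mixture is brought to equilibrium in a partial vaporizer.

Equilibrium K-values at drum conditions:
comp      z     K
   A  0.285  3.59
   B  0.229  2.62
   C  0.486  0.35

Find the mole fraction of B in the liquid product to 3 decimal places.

Let ψ = V/F and solve Σ zᵢ(Kᵢ−1)/(1+ψ(Kᵢ−1)) = 0.
Check two-phase: ΣzᵢKᵢ = 1.793 > 1 and Σzᵢ/Kᵢ = 1.555 > 1, so g(0) = 0.793 > 0 and g(1) = -0.555 < 0.
Newton iteration, ψ⁰ = 0.5:
  ψ = 0.500: g = 0.0586, g' = -0.997 → ψ = 0.559
Converged at ψ = 0.559.
Compositions from xᵢ = zᵢ/(1+ψ(Kᵢ−1)), yᵢ = Kᵢxᵢ:
  A: x = 0.116, y = 0.418
  B: x = 0.120, y = 0.315
  C: x = 0.763, y = 0.267

x_B = 0.120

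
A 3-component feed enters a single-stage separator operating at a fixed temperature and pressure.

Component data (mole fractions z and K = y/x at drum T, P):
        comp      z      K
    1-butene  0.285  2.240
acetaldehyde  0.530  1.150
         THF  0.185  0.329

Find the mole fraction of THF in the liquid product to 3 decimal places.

Rachford–Rice: g(V/F) = Σ zᵢ(Kᵢ−1)/(1+V/F(Kᵢ−1)) = 0.
Check two-phase: ΣzᵢKᵢ = 1.309 > 1 and Σzᵢ/Kᵢ = 1.150 > 1, so g(0) = 0.309 > 0 and g(1) = -0.150 < 0.
Newton–Raphson from V/F = 0.36:
  V/F = 0.360: g = 0.1561, g' = -0.365 → V/F = 0.788
  V/F = 0.788: g = -0.0134, g' = -0.496 → V/F = 0.761
  V/F = 0.761: g = -0.0003, g' = -0.473 → V/F = 0.760
Converged at V/F = 0.760.
Compositions from xᵢ = zᵢ/(1+V/F(Kᵢ−1)), yᵢ = Kᵢxᵢ:
  1-butene: x = 0.147, y = 0.329
  acetaldehyde: x = 0.476, y = 0.547
  THF: x = 0.378, y = 0.124

x_THF = 0.378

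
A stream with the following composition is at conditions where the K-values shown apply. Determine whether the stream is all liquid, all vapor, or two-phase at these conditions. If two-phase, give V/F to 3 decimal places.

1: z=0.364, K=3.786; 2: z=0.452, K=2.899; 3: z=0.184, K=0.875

all vapor

ΣzᵢKᵢ = 2.849; Σzᵢ/Kᵢ = 0.462.
Since Σzᵢ/Kᵢ < 1 the mixture is above its dew point — single vapor phase.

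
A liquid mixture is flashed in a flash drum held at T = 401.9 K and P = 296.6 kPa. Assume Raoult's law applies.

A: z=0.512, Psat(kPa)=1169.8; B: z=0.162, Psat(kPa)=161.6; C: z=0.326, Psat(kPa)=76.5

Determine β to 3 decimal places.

β = 0.606

Raoult's law: Kᵢ = Pᵢˢᵃᵗ/P = Pᵢˢᵃᵗ/296.6.
  K_A = 1169.8/296.6 = 3.94403, K_B = 161.6/296.6 = 0.54484, K_C = 76.5/296.6 = 0.25792
Material balance + equilibrium reduce to Σ zᵢ(Kᵢ−1)/(1+β(Kᵢ−1)) = 0.
g(0) = ΣzᵢKᵢ − 1 = 1.192 and g(1) = 1 − Σzᵢ/Kᵢ = -0.691, so a root lies in (0, 1).
Iterate (Newton) starting at β = 0.5:
  β = 0.500: g = 0.1297, g' = -1.236 → β = 0.605
  β = 0.605: g = 0.0013, g' = -1.229 → β = 0.606
Converged at β = 0.606.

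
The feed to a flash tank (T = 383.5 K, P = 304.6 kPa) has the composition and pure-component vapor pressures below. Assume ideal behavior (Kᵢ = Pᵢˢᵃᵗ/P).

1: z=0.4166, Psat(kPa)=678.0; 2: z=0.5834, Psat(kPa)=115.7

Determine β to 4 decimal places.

Raoult's law: Kᵢ = Pᵢˢᵃᵗ/P = Pᵢˢᵃᵗ/304.6.
  K_1 = 678.0/304.6 = 2.225870, K_2 = 115.7/304.6 = 0.379842
Newton iteration, β⁰ = 0.5:
  β = 0.5000: g = -0.20778, g' = -0.7120 → β = 0.2082
  β = 0.2082: g = -0.00857, g' = -0.6932 → β = 0.1958
  β = 0.1958: g = 0.00003, g' = -0.6978 → β = 0.1959
Converged at β = 0.1959.

β = 0.1959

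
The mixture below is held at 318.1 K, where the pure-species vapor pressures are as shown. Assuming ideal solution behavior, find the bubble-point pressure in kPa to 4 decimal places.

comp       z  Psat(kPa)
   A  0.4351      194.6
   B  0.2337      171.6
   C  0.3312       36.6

At the bubble point ψ → 0, so ΣzᵢKᵢ = 1 with Kᵢ = Pᵢˢᵃᵗ/P ⇒ P = ΣzᵢPᵢˢᵃᵗ.
P = 0.4351·194.6 + 0.2337·171.6 + 0.3312·36.6 = 136.8953 kPa

Pbub = 136.8953 kPa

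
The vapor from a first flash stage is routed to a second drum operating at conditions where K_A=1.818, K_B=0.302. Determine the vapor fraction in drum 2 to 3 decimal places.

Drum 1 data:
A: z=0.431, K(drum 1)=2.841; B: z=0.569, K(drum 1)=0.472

V/F (drum 2) = 0.459

Drum 1:
Material balance + equilibrium reduce to Σ zᵢ(Kᵢ−1)/(1+ψ₁(Kᵢ−1)) = 0.
Feasibility: ΣzᵢKᵢ = 1.493, Σzᵢ/Kᵢ = 1.357 — both > 1, two phases present.
Newton iteration, ψ₁⁰ = 0.5:
  ψ₁ = 0.500: g = 0.0050, g' = -0.689 → ψ₁ = 0.507
Converged at ψ₁ = 0.507.
Drum-1 compositions:
  A: x = 0.223, y = 0.633
  B: x = 0.777, y = 0.367
Drum-2 feed = drum-1 vapor: z₂ = (0.6332, 0.3668).
Drum 2:
Let ψ₂ = V/F and solve Σ zᵢ(Kᵢ−1)/(1+ψ₂(Kᵢ−1)) = 0.
Check two-phase: ΣzᵢKᵢ = 1.262 > 1 and Σzᵢ/Kᵢ = 1.563 > 1, so g(0) = 0.262 > 0 and g(1) = -0.563 < 0.
Iterate (Newton) starting at ψ₂ = 0.69:
  ψ₂ = 0.690: g = -0.1628, g' = -0.838 → ψ₂ = 0.496
  ψ₂ = 0.496: g = -0.0230, g' = -0.632 → ψ₂ = 0.459
Converged at ψ₂ = 0.459.
  A: x = 0.460, y = 0.837
  B: x = 0.540, y = 0.163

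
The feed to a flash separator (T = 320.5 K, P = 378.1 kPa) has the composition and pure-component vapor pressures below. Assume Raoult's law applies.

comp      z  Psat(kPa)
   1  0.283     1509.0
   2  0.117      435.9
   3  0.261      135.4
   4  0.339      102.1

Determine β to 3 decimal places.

Raoult's law: Kᵢ = Pᵢˢᵃᵗ/P = Pᵢˢᵃᵗ/378.1.
  K_1 = 1509.0/378.1 = 3.99101, K_2 = 435.9/378.1 = 1.15287, K_3 = 135.4/378.1 = 0.35811, K_4 = 102.1/378.1 = 0.27003
Newton–Raphson from β = 0.68:
  β = 0.680: g = -0.4935, g' = -1.328 → β = 0.308
  β = 0.308: g = -0.0709, g' = -1.155 → β = 0.247
  β = 0.247: g = 0.0029, g' = -1.260 → β = 0.249
Converged at β = 0.249.

β = 0.249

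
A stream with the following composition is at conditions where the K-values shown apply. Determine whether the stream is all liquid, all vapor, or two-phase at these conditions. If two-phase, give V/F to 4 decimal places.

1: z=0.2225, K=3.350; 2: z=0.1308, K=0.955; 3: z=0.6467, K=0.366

ΣzᵢKᵢ = 1.1070; Σzᵢ/Kᵢ = 1.9703.
Both exceed 1, so a two-phase solution exists.
Material balance + equilibrium reduce to Σ zᵢ(Kᵢ−1)/(1+ψ(Kᵢ−1)) = 0.
Newton–Raphson from ψ = 0.5:
  ψ = 0.5000: g = -0.36592, g' = -0.8173 → ψ = 0.0523
  ψ = 0.0523: g = 0.03573, g' = -1.2530 → ψ = 0.0808
  ψ = 0.0808: g = 0.00141, g' = -1.1570 → ψ = 0.0820
Converged at ψ = 0.0820.

two-phase, V/F = 0.0820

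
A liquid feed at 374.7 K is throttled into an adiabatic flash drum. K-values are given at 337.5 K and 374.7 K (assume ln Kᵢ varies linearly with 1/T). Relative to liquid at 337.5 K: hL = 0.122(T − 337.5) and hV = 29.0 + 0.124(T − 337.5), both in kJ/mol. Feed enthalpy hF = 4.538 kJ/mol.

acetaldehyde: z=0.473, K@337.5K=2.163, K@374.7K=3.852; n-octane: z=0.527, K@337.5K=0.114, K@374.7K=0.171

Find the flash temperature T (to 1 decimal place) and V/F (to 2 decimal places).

Adiabatic flash: solve Rachford–Rice at each trial T, then check hF = ψ·hV(T) + (1−ψ)·hL(T).
  T = 337.5 K: K = (2.163, 0.114), RR gives ψ = 0.081, H_out = 2.341 kJ/mol
  T = 374.7 K: K = (3.852, 0.171), RR gives ψ = 0.386, H_out = 15.755 kJ/mol
  T = 356.1 K: K = (2.930, 0.141), RR gives ψ = 0.278, H_out = 10.333 kJ/mol
  T = 346.8 K: K = (2.528, 0.127), RR gives ψ = 0.197, H_out = 6.851 kJ/mol
  T = 342.1 K: K = (2.339, 0.120), RR gives ψ = 0.144, H_out = 4.743 kJ/mol
  T = 339.8 K: K = (2.250, 0.117), RR gives ψ = 0.114, H_out = 3.591 kJ/mol
Linear interpolation between T = 339.8 (H_out = 3.591) and T = 342.1 (H_out = 4.743) on hF = 4.538 gives T ≈ 341.7 K, at which ψ = 0.14.

T = 341.7 K, V/F = 0.14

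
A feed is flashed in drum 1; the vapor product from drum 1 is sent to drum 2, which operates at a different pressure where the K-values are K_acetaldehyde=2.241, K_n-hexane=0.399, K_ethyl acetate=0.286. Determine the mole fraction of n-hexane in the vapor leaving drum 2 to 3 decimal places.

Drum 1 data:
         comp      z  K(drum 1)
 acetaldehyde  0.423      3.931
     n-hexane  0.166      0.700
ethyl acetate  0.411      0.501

y_n-hexane (drum 2) = 0.078

Drum 1:
Newton–Raphson from ψ₁ = 0.5:
  ψ₁ = 0.500: g = 0.1710, g' = -0.800 → ψ₁ = 0.714
  ψ₁ = 0.714: g = 0.0191, g' = -0.651 → ψ₁ = 0.743
Converged at ψ₁ = 0.743.
Drum-1 compositions:
  acetaldehyde: x = 0.133, y = 0.523
  n-hexane: x = 0.214, y = 0.150
  ethyl acetate: x = 0.653, y = 0.327
Drum-2 feed = drum-1 vapor: z₂ = (0.5232, 0.1495, 0.3273).
Drum 2:
Rachford–Rice: g(ψ₂) = Σ zᵢ(Kᵢ−1)/(1+ψ₂(Kᵢ−1)) = 0.
Feasibility: ΣzᵢKᵢ = 1.326, Σzᵢ/Kᵢ = 1.753 — both > 1, two phases present.
Iterate (Newton) starting at ψ₂ = 0.42:
  ψ₂ = 0.420: g = -0.0272, g' = -0.785 → ψ₂ = 0.385
Converged at ψ₂ = 0.385.
  acetaldehyde: x = 0.354, y = 0.793
  n-hexane: x = 0.195, y = 0.078
  ethyl acetate: x = 0.451, y = 0.129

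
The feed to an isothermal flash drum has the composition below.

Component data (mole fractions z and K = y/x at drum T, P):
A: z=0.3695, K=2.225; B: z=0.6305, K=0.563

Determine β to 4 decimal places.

Rachford–Rice: g(β) = Σ zᵢ(Kᵢ−1)/(1+β(Kᵢ−1)) = 0.
Feasibility: ΣzᵢKᵢ = 1.1771, Σzᵢ/Kᵢ = 1.2860 — both > 1, two phases present.
Binary case is linear: z₁(K₁−1)(1+β(K₂−1)) + z₂(K₂−1)(1+β(K₁−1)) = 0
⇒ β = [z₁(K₁−1)+z₂(K₂−1)] / [−(K₁−1)(K₂−1)] = 0.17711/0.53533 = 0.3308

β = 0.3308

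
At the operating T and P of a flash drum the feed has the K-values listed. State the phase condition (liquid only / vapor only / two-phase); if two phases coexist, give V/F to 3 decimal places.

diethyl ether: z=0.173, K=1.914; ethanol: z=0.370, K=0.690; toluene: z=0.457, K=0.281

ΣzᵢKᵢ = 0.715; Σzᵢ/Kᵢ = 2.253.
Since ΣzᵢKᵢ < 1 the mixture is below its bubble point — single liquid phase.

liquid only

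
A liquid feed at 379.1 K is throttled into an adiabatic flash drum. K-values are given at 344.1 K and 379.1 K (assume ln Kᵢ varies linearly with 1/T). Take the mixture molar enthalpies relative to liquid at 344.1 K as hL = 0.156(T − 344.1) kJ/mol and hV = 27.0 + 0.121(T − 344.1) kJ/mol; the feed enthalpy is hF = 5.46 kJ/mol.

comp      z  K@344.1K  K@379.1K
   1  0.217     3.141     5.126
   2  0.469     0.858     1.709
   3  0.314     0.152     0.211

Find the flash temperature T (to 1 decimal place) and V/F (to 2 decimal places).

Adiabatic flash: solve Rachford–Rice at each trial T, then check hF = ψ·hV(T) + (1−ψ)·hL(T).
  T = 344.1 K: K = (3.141, 0.858, 0.152), RR gives ψ = 0.126, H_out = 3.401 kJ/mol
  T = 379.1 K: K = (5.126, 1.709, 0.211), RR gives ψ = 0.618, H_out = 21.387 kJ/mol
  T = 361.6 K: K = (4.060, 1.231, 0.181), RR gives ψ = 0.417, H_out = 13.728 kJ/mol
  T = 352.9 K: K = (3.585, 1.034, 0.166), RR gives ψ = 0.279, H_out = 8.827 kJ/mol
  T = 348.5 K: K = (3.359, 0.943, 0.159), RR gives ψ = 0.204, H_out = 6.151 kJ/mol
  T = 346.3 K: K = (3.249, 0.900, 0.155), RR gives ψ = 0.165, H_out = 4.784 kJ/mol
Linear interpolation between T = 346.3 (H_out = 4.784) and T = 348.5 (H_out = 6.151) on hF = 5.46 gives T ≈ 347.4 K, at which ψ = 0.18.

T = 347.4 K, V/F = 0.18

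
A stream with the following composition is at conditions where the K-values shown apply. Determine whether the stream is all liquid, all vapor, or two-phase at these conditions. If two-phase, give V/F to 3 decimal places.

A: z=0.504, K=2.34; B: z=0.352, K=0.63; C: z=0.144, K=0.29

ΣzᵢKᵢ = 1.443; Σzᵢ/Kᵢ = 1.271.
Both exceed 1, so a two-phase solution exists.
Material balance + equilibrium reduce to Σ zᵢ(Kᵢ−1)/(1+ψ(Kᵢ−1)) = 0.
Newton–Raphson from ψ = 0.5:
  ψ = 0.500: g = 0.0861, g' = -0.572 → ψ = 0.651
  ψ = 0.651: g = -0.0008, g' = -0.593 → ψ = 0.649
Converged at ψ = 0.649.

two-phase, V/F = 0.649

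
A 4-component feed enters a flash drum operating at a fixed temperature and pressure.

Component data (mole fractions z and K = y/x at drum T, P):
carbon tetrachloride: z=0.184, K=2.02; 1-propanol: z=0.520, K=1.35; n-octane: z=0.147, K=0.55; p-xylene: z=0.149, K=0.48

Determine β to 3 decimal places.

Let β = V/F and solve Σ zᵢ(Kᵢ−1)/(1+β(Kᵢ−1)) = 0.
g(0) = ΣzᵢKᵢ − 1 = 0.226 and g(1) = 1 − Σzᵢ/Kᵢ = -0.054, so a root lies in (0, 1).
Newton iteration, β⁰ = 0.5:
  β = 0.500: g = 0.0891, g' = -0.253 → β = 0.852
  β = 0.852: g = -0.0058, g' = -0.301 → β = 0.833
Converged at β = 0.833.

β = 0.833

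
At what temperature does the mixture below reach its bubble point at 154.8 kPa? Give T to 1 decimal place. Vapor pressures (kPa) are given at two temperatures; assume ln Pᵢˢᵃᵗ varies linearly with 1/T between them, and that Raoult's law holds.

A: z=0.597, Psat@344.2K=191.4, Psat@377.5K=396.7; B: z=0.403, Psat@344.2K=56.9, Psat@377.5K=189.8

Bubble-point temperature: ΣzᵢPᵢˢᵃᵗ(T) = P. Interpolate ln Pᵢˢᵃᵗ = aᵢ + bᵢ/T.
  T = 344.2 K: ΣzᵢPᵢˢᵃᵗ = 137.20 kPa
  T = 377.5 K: ΣzᵢPᵢˢᵃᵗ = 313.32 kPa
  T = 360.9 K: ΣzᵢPᵢˢᵃᵗ = 210.61 kPa
  T = 352.5 K: ΣzᵢPᵢˢᵃᵗ = 170.43 kPa
  T = 348.4 K: ΣzᵢPᵢˢᵃᵗ = 153.27 kPa
  T = 350.4 K: ΣzᵢPᵢˢᵃᵗ = 161.45 kPa
Interpolating between 348.4 K and 350.4 K gives T ≈ 348.8 K.

T = 348.8 K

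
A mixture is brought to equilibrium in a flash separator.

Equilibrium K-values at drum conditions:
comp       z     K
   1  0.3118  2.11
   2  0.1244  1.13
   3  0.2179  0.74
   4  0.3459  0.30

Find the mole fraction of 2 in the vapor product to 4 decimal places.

y_2 = 0.1385

Newton–Raphson from ψ = 0.43:
  ψ = 0.4300: g = -0.16059, g' = -0.5435 → ψ = 0.1345
  ψ = 0.1345: g = -0.00898, g' = -0.5152 → ψ = 0.1171
  ψ = 0.1171: g = 0.00004, g' = -0.5197 → ψ = 0.1172
Converged at ψ = 0.1172.
Compositions from xᵢ = zᵢ/(1+ψ(Kᵢ−1)), yᵢ = Kᵢxᵢ:
  1: x = 0.2759, y = 0.5822
  2: x = 0.1225, y = 0.1385
  3: x = 0.2247, y = 0.1663
  4: x = 0.3768, y = 0.1130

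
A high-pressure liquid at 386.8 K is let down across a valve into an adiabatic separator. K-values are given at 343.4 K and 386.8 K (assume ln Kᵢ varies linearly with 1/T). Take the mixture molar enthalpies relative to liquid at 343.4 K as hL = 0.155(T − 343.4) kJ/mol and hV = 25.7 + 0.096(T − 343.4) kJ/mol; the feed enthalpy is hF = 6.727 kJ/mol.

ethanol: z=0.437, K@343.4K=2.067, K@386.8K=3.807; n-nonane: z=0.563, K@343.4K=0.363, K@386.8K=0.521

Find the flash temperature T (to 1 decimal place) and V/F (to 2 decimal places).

Adiabatic flash: solve Rachford–Rice at each trial T, then check hF = ψ·hV(T) + (1−ψ)·hL(T).
  T = 343.4 K: K = (2.067, 0.363), RR gives ψ = 0.158, H_out = 4.070 kJ/mol
  T = 386.8 K: K = (3.807, 0.521), RR gives ψ = 0.712, H_out = 23.196 kJ/mol
  T = 365.1 K: K = (2.857, 0.440), RR gives ψ = 0.477, H_out = 15.000 kJ/mol
  T = 354.2 K: K = (2.440, 0.400), RR gives ψ = 0.338, H_out = 10.144 kJ/mol
  T = 348.8 K: K = (2.249, 0.382), RR gives ψ = 0.256, H_out = 7.328 kJ/mol
  T = 346.1 K: K = (2.157, 0.372), RR gives ψ = 0.209, H_out = 5.766 kJ/mol
  T = 347.5 K: K = (2.204, 0.377), RR gives ψ = 0.234, H_out = 6.591 kJ/mol
Linear interpolation between T = 347.5 (H_out = 6.591) and T = 348.8 (H_out = 7.328) on hF = 6.727 gives T ≈ 347.7 K, at which ψ = 0.24.

T = 347.7 K, V/F = 0.24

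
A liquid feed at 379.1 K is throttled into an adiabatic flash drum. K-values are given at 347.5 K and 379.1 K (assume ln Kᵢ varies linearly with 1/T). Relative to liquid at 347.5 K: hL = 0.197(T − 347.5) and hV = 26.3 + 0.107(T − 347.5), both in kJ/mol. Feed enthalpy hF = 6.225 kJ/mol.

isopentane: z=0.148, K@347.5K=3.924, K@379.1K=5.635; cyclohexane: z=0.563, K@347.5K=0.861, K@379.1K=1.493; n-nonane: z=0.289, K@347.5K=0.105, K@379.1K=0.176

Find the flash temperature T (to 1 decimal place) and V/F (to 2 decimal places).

Adiabatic flash: solve Rachford–Rice at each trial T, then check hF = ψ·hV(T) + (1−ψ)·hL(T).
  T = 347.5 K: K = (3.924, 0.861, 0.105), RR gives ψ = 0.074, H_out = 1.939 kJ/mol
  T = 379.1 K: K = (5.635, 1.493, 0.176), RR gives ψ = 0.526, H_out = 18.554 kJ/mol
  T = 363.3 K: K = (4.739, 1.147, 0.137), RR gives ψ = 0.305, H_out = 10.693 kJ/mol
  T = 355.4 K: K = (4.322, 0.997, 0.121), RR gives ψ = 0.184, H_out = 6.271 kJ/mol
  T = 351.4 K: K = (4.118, 0.926, 0.112), RR gives ψ = 0.127, H_out = 4.056 kJ/mol
  T = 353.4 K: K = (4.219, 0.961, 0.116), RR gives ψ = 0.155, H_out = 5.158 kJ/mol
Linear interpolation between T = 353.4 (H_out = 5.158) and T = 355.4 (H_out = 6.271) on hF = 6.225 gives T ≈ 355.3 K, at which ψ = 0.18.

T = 355.3 K, V/F = 0.18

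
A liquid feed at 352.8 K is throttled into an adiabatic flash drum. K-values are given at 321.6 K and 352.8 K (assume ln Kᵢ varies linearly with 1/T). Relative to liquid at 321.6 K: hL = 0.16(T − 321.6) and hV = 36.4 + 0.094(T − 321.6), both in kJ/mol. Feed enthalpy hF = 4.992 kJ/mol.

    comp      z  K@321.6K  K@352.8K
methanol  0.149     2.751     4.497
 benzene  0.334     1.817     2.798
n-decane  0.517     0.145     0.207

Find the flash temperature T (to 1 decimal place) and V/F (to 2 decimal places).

Adiabatic flash: solve Rachford–Rice at each trial T, then check hF = ψ·hV(T) + (1−ψ)·hL(T).
  T = 321.6 K: K = (2.751, 1.817, 0.145), RR gives ψ = 0.091, H_out = 3.301 kJ/mol
  T = 352.8 K: K = (4.497, 2.798, 0.207), RR gives ψ = 0.375, H_out = 17.885 kJ/mol
  T = 337.2 K: K = (3.557, 2.277, 0.175), RR gives ψ = 0.265, H_out = 11.862 kJ/mol
  T = 329.4 K: K = (3.138, 2.040, 0.160), RR gives ψ = 0.189, H_out = 8.046 kJ/mol
  T = 325.5 K: K = (2.940, 1.926, 0.152), RR gives ψ = 0.144, H_out = 5.818 kJ/mol
  T = 323.6 K: K = (2.847, 1.873, 0.149), RR gives ψ = 0.119, H_out = 4.633 kJ/mol
Linear interpolation between T = 323.6 (H_out = 4.633) and T = 325.5 (H_out = 5.818) on hF = 4.992 gives T ≈ 324.2 K, at which ψ = 0.13.

T = 324.2 K, V/F = 0.13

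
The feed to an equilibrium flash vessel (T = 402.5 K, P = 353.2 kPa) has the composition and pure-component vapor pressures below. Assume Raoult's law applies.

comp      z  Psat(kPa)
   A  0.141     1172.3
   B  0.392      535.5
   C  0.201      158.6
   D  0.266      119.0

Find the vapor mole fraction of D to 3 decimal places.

y_D = 0.114

Raoult's law: Kᵢ = Pᵢˢᵃᵗ/P = Pᵢˢᵃᵗ/353.2.
  K_A = 1172.3/353.2 = 3.31908, K_B = 535.5/353.2 = 1.51614, K_C = 158.6/353.2 = 0.44904, K_D = 119.0/353.2 = 0.33692
Material balance + equilibrium reduce to Σ zᵢ(Kᵢ−1)/(1+V/F(Kᵢ−1)) = 0.
g(0) = ΣzᵢKᵢ − 1 = 0.242 and g(1) = 1 − Σzᵢ/Kᵢ = -0.538, so a root lies in (0, 1).
Newton–Raphson from V/F = 0.5:
  V/F = 0.500: g = -0.1045, g' = -0.607 → V/F = 0.328
  V/F = 0.328: g = -0.0017, g' = -0.603 → V/F = 0.325
Converged at V/F = 0.325.
Compositions from xᵢ = zᵢ/(1+V/F(Kᵢ−1)), yᵢ = Kᵢxᵢ:
  A: x = 0.080, y = 0.267
  B: x = 0.336, y = 0.509
  C: x = 0.245, y = 0.110
  D: x = 0.339, y = 0.114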